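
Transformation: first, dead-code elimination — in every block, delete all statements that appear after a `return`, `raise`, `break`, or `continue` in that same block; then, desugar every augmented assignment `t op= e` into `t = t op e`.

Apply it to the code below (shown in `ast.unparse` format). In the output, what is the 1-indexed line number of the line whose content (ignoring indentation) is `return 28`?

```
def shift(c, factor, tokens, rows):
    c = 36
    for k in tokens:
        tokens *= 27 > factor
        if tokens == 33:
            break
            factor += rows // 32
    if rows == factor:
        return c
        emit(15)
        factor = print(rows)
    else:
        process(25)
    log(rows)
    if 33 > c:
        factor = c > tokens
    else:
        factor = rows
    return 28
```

Transformed code:
def shift(c, factor, tokens, rows):
    c = 36
    for k in tokens:
        tokens = tokens * (27 > factor)
        if tokens == 33:
            break
    if rows == factor:
        return c
    else:
        process(25)
    log(rows)
    if 33 > c:
        factor = c > tokens
    else:
        factor = rows
    return 28

16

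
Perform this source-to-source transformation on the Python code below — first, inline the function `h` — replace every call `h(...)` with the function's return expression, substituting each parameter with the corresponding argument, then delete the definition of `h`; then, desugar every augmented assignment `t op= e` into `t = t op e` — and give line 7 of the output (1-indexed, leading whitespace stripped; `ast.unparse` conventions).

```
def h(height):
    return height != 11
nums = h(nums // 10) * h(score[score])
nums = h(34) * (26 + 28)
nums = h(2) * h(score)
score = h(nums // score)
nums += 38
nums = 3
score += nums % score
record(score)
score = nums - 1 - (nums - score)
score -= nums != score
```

Transformed code:
nums = (nums // 10 != 11) * (score[score] != 11)
nums = (34 != 11) * (26 + 28)
nums = (2 != 11) * (score != 11)
score = nums // score != 11
nums = nums + 38
nums = 3
score = score + nums % score
record(score)
score = nums - 1 - (nums - score)
score = score - (nums != score)

score = score + nums % score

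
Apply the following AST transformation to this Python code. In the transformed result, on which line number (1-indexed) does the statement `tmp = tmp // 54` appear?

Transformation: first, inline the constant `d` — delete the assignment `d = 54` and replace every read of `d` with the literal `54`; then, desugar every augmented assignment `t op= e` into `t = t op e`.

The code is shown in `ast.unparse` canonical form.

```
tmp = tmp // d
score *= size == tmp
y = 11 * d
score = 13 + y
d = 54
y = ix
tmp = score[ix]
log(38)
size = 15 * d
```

1

Transformed code:
tmp = tmp // 54
score = score * (size == tmp)
y = 11 * 54
score = 13 + y
y = ix
tmp = score[ix]
log(38)
size = 15 * 54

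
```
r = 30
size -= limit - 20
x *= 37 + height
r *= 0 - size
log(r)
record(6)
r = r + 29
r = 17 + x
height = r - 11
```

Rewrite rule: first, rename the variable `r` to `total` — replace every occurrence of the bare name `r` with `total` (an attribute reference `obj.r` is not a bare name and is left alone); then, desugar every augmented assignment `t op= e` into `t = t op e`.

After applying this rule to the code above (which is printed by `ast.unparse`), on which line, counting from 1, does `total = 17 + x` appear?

Transformed code:
total = 30
size = size - (limit - 20)
x = x * (37 + height)
total = total * (0 - size)
log(total)
record(6)
total = total + 29
total = 17 + x
height = total - 11

8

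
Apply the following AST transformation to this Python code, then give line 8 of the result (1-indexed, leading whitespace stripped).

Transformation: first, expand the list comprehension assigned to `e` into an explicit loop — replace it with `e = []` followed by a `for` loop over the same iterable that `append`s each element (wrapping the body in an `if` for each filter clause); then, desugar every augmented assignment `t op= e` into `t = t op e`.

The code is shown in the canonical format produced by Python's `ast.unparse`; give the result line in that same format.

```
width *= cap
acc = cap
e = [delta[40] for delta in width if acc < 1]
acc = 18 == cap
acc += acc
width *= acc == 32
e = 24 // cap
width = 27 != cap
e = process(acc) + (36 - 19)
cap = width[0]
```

acc = acc + acc

Transformed code:
width = width * cap
acc = cap
e = []
for delta in width:
    if acc < 1:
        e.append(delta[40])
acc = 18 == cap
acc = acc + acc
width = width * (acc == 32)
e = 24 // cap
width = 27 != cap
e = process(acc) + (36 - 19)
cap = width[0]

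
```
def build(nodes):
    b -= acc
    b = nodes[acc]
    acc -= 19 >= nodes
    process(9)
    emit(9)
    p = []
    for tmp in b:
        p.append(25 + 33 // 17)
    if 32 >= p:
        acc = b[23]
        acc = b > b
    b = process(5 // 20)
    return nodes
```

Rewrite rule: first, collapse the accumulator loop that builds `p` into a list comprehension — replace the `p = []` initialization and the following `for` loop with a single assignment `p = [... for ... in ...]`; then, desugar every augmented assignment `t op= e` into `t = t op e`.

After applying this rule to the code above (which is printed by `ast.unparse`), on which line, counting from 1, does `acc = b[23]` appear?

Transformed code:
def build(nodes):
    b = b - acc
    b = nodes[acc]
    acc = acc - (19 >= nodes)
    process(9)
    emit(9)
    p = [25 + 33 // 17 for tmp in b]
    if 32 >= p:
        acc = b[23]
        acc = b > b
    b = process(5 // 20)
    return nodes

9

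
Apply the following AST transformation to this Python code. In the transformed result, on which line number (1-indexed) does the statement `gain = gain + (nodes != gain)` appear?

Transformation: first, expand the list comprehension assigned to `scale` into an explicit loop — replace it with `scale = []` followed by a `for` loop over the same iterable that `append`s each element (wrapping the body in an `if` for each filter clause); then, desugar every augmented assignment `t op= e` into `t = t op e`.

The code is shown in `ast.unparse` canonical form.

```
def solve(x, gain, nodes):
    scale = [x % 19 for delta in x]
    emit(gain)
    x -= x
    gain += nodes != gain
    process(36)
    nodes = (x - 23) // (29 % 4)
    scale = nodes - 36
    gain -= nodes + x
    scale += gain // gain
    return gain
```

Transformed code:
def solve(x, gain, nodes):
    scale = []
    for delta in x:
        scale.append(x % 19)
    emit(gain)
    x = x - x
    gain = gain + (nodes != gain)
    process(36)
    nodes = (x - 23) // (29 % 4)
    scale = nodes - 36
    gain = gain - (nodes + x)
    scale = scale + gain // gain
    return gain

7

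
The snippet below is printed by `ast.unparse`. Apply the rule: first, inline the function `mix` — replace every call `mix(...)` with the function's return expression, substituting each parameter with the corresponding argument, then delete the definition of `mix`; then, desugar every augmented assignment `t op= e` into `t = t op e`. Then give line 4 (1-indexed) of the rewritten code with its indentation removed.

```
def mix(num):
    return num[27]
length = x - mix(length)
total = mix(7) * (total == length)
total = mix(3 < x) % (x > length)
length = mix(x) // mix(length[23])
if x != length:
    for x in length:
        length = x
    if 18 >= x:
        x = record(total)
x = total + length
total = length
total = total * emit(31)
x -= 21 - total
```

Transformed code:
length = x - length[27]
total = 7[27] * (total == length)
total = (3 < x)[27] % (x > length)
length = x[27] // length[23][27]
if x != length:
    for x in length:
        length = x
    if 18 >= x:
        x = record(total)
x = total + length
total = length
total = total * emit(31)
x = x - (21 - total)

length = x[27] // length[23][27]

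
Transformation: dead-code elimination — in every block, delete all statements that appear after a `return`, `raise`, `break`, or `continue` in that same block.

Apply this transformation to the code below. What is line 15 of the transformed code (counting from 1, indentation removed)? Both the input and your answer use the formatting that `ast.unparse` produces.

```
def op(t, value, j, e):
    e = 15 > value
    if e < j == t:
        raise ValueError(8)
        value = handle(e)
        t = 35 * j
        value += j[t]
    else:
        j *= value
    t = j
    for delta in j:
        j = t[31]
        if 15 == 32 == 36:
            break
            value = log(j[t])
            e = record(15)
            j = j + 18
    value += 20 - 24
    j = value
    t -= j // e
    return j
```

return j

Transformed code:
def op(t, value, j, e):
    e = 15 > value
    if e < j == t:
        raise ValueError(8)
    else:
        j *= value
    t = j
    for delta in j:
        j = t[31]
        if 15 == 32 == 36:
            break
    value += 20 - 24
    j = value
    t -= j // e
    return j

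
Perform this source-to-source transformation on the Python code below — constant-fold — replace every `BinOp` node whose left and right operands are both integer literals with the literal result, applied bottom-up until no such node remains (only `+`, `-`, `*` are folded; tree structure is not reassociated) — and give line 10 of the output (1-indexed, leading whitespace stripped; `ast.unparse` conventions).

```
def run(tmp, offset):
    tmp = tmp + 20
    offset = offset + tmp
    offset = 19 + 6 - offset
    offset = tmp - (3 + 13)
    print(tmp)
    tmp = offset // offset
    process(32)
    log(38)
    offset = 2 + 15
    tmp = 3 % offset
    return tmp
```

offset = 17

Transformed code:
def run(tmp, offset):
    tmp = tmp + 20
    offset = offset + tmp
    offset = 25 - offset
    offset = tmp - 16
    print(tmp)
    tmp = offset // offset
    process(32)
    log(38)
    offset = 17
    tmp = 3 % offset
    return tmp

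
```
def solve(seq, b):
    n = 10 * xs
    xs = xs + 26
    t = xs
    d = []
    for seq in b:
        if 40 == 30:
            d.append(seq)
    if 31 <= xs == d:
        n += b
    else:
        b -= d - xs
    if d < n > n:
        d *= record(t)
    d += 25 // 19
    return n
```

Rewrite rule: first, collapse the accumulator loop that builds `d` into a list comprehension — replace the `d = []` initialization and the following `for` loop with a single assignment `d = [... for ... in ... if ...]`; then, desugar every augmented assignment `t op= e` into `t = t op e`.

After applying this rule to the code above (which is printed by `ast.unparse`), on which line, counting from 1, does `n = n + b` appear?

7

Transformed code:
def solve(seq, b):
    n = 10 * xs
    xs = xs + 26
    t = xs
    d = [seq for seq in b if 40 == 30]
    if 31 <= xs == d:
        n = n + b
    else:
        b = b - (d - xs)
    if d < n > n:
        d = d * record(t)
    d = d + 25 // 19
    return n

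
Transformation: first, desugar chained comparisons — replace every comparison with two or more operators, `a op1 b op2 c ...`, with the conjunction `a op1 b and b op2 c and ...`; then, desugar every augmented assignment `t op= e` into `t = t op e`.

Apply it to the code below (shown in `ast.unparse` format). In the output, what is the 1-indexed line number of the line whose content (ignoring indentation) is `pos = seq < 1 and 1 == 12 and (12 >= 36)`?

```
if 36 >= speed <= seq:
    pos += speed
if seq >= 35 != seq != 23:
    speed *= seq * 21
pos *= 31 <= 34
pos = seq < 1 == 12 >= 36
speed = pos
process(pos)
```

Transformed code:
if 36 >= speed and speed <= seq:
    pos = pos + speed
if seq >= 35 and 35 != seq and (seq != 23):
    speed = speed * (seq * 21)
pos = pos * (31 <= 34)
pos = seq < 1 and 1 == 12 and (12 >= 36)
speed = pos
process(pos)

6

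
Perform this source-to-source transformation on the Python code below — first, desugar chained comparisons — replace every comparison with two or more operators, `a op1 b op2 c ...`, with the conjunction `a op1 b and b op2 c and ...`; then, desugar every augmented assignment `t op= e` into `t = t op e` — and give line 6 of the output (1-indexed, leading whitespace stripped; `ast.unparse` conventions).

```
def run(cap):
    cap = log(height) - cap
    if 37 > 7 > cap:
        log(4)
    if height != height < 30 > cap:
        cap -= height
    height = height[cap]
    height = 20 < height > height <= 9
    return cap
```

cap = cap - height

Transformed code:
def run(cap):
    cap = log(height) - cap
    if 37 > 7 and 7 > cap:
        log(4)
    if height != height and height < 30 and (30 > cap):
        cap = cap - height
    height = height[cap]
    height = 20 < height and height > height and (height <= 9)
    return cap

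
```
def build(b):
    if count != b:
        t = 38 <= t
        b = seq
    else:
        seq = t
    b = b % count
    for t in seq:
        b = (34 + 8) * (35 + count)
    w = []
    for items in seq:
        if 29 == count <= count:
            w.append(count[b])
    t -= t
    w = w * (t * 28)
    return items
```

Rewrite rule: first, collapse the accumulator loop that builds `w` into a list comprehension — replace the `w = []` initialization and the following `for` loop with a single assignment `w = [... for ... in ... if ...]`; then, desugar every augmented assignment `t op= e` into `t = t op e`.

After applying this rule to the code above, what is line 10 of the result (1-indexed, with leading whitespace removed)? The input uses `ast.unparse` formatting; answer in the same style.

Transformed code:
def build(b):
    if count != b:
        t = 38 <= t
        b = seq
    else:
        seq = t
    b = b % count
    for t in seq:
        b = (34 + 8) * (35 + count)
    w = [count[b] for items in seq if 29 == count <= count]
    t = t - t
    w = w * (t * 28)
    return items

w = [count[b] for items in seq if 29 == count <= count]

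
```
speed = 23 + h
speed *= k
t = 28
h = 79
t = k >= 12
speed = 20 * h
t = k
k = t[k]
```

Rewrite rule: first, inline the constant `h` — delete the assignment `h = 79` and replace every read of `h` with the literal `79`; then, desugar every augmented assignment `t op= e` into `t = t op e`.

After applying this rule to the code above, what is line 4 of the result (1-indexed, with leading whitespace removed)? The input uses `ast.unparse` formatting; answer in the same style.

t = k >= 12

Transformed code:
speed = 23 + 79
speed = speed * k
t = 28
t = k >= 12
speed = 20 * 79
t = k
k = t[k]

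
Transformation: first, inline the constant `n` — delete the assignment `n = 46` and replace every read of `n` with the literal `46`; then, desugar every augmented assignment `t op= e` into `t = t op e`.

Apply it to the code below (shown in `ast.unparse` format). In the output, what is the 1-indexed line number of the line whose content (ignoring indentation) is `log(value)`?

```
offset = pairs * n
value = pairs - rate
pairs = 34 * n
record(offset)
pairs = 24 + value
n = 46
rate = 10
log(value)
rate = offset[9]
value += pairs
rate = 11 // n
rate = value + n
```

Transformed code:
offset = pairs * 46
value = pairs - rate
pairs = 34 * 46
record(offset)
pairs = 24 + value
rate = 10
log(value)
rate = offset[9]
value = value + pairs
rate = 11 // 46
rate = value + 46

7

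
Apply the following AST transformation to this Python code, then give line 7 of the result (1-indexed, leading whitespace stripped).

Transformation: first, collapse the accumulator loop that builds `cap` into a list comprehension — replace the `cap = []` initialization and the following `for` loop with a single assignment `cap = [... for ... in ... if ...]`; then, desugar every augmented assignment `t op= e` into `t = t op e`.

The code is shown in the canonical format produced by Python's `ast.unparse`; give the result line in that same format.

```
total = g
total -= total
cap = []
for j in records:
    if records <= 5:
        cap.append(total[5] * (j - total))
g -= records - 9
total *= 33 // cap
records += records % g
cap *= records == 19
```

cap = cap * (records == 19)

Transformed code:
total = g
total = total - total
cap = [total[5] * (j - total) for j in records if records <= 5]
g = g - (records - 9)
total = total * (33 // cap)
records = records + records % g
cap = cap * (records == 19)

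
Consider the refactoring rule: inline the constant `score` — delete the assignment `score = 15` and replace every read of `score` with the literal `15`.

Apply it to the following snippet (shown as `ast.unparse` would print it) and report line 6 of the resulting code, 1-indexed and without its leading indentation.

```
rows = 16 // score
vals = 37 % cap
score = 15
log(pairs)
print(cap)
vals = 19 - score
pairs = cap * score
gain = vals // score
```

Transformed code:
rows = 16 // 15
vals = 37 % cap
log(pairs)
print(cap)
vals = 19 - 15
pairs = cap * 15
gain = vals // 15

pairs = cap * 15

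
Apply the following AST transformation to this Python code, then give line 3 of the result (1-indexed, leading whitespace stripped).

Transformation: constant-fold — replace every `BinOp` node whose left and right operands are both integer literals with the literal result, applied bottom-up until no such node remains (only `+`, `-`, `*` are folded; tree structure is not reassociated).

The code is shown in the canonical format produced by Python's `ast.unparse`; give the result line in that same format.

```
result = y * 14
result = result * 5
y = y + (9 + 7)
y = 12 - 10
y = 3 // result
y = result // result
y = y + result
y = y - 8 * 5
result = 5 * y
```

Transformed code:
result = y * 14
result = result * 5
y = y + 16
y = 2
y = 3 // result
y = result // result
y = y + result
y = y - 40
result = 5 * y

y = y + 16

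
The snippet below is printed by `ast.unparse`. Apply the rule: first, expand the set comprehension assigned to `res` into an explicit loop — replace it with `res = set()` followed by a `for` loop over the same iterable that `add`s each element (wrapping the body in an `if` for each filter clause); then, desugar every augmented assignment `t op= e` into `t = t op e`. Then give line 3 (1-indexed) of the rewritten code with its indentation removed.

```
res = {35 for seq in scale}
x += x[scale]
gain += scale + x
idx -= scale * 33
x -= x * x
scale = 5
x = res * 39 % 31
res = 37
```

Transformed code:
res = set()
for seq in scale:
    res.add(35)
x = x + x[scale]
gain = gain + (scale + x)
idx = idx - scale * 33
x = x - x * x
scale = 5
x = res * 39 % 31
res = 37

res.add(35)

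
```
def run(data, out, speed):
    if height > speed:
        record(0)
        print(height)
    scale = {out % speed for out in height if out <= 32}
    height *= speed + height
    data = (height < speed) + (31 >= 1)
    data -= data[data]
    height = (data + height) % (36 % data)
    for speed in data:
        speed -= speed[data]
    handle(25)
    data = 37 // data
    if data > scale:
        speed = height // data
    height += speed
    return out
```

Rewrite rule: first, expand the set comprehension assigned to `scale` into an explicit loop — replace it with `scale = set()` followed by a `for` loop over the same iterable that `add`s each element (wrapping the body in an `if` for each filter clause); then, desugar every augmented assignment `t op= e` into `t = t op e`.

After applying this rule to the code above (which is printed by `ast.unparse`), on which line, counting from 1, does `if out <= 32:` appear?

Transformed code:
def run(data, out, speed):
    if height > speed:
        record(0)
        print(height)
    scale = set()
    for out in height:
        if out <= 32:
            scale.add(out % speed)
    height = height * (speed + height)
    data = (height < speed) + (31 >= 1)
    data = data - data[data]
    height = (data + height) % (36 % data)
    for speed in data:
        speed = speed - speed[data]
    handle(25)
    data = 37 // data
    if data > scale:
        speed = height // data
    height = height + speed
    return out

7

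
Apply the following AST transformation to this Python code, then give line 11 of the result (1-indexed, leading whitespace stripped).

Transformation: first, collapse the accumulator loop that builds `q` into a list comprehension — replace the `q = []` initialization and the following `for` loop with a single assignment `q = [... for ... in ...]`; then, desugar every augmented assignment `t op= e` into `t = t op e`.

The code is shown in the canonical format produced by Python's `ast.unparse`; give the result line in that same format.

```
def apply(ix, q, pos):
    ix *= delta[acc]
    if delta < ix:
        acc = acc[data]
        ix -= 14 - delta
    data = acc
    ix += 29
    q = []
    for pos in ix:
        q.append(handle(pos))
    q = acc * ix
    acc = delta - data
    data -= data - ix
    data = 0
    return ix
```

Transformed code:
def apply(ix, q, pos):
    ix = ix * delta[acc]
    if delta < ix:
        acc = acc[data]
        ix = ix - (14 - delta)
    data = acc
    ix = ix + 29
    q = [handle(pos) for pos in ix]
    q = acc * ix
    acc = delta - data
    data = data - (data - ix)
    data = 0
    return ix

data = data - (data - ix)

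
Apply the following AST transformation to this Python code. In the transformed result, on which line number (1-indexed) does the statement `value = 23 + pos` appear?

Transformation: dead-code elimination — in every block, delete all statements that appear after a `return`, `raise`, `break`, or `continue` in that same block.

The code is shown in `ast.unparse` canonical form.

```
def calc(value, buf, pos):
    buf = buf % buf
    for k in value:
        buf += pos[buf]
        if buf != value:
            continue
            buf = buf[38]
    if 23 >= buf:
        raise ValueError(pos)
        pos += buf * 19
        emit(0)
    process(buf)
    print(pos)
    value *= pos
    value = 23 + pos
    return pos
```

12

Transformed code:
def calc(value, buf, pos):
    buf = buf % buf
    for k in value:
        buf += pos[buf]
        if buf != value:
            continue
    if 23 >= buf:
        raise ValueError(pos)
    process(buf)
    print(pos)
    value *= pos
    value = 23 + pos
    return pos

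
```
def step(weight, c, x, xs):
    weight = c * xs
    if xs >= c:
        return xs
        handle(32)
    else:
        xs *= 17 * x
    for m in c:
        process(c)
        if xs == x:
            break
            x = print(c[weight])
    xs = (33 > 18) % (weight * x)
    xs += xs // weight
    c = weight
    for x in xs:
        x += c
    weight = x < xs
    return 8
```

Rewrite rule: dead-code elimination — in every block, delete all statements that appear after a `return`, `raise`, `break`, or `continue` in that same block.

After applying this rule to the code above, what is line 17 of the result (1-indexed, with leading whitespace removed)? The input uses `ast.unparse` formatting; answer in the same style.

return 8

Transformed code:
def step(weight, c, x, xs):
    weight = c * xs
    if xs >= c:
        return xs
    else:
        xs *= 17 * x
    for m in c:
        process(c)
        if xs == x:
            break
    xs = (33 > 18) % (weight * x)
    xs += xs // weight
    c = weight
    for x in xs:
        x += c
    weight = x < xs
    return 8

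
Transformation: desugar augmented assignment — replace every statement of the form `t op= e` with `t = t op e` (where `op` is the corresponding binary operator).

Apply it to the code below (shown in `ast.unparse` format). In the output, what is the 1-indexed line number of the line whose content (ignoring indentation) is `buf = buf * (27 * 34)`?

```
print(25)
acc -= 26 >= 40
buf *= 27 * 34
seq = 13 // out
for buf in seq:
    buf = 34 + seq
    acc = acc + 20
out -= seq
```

Transformed code:
print(25)
acc = acc - (26 >= 40)
buf = buf * (27 * 34)
seq = 13 // out
for buf in seq:
    buf = 34 + seq
    acc = acc + 20
out = out - seq

3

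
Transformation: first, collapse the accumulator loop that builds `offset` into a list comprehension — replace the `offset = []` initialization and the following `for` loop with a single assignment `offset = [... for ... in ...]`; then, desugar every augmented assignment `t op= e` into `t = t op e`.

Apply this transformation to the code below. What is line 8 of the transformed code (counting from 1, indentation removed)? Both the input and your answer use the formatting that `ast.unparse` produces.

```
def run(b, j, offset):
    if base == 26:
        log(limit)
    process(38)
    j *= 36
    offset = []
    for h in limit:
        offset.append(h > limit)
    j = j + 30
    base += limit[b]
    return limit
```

base = base + limit[b]

Transformed code:
def run(b, j, offset):
    if base == 26:
        log(limit)
    process(38)
    j = j * 36
    offset = [h > limit for h in limit]
    j = j + 30
    base = base + limit[b]
    return limit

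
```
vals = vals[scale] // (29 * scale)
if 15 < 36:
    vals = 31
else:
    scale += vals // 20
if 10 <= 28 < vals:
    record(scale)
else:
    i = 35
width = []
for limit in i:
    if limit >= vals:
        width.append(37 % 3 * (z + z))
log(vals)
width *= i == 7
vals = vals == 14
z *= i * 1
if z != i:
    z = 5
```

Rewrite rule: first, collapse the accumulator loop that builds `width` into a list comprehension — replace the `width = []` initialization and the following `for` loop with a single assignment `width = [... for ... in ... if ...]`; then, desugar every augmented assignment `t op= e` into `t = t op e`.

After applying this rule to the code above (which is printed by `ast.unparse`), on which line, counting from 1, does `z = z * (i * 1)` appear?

Transformed code:
vals = vals[scale] // (29 * scale)
if 15 < 36:
    vals = 31
else:
    scale = scale + vals // 20
if 10 <= 28 < vals:
    record(scale)
else:
    i = 35
width = [37 % 3 * (z + z) for limit in i if limit >= vals]
log(vals)
width = width * (i == 7)
vals = vals == 14
z = z * (i * 1)
if z != i:
    z = 5

14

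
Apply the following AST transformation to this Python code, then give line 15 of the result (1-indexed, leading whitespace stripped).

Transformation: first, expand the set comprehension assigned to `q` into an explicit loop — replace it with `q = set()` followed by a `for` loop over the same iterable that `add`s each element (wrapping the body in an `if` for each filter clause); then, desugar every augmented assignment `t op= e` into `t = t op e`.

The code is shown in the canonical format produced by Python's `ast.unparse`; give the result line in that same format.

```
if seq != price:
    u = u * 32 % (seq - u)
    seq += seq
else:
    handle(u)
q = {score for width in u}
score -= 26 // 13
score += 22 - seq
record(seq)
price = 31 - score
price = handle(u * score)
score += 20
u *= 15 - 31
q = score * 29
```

u = u * (15 - 31)

Transformed code:
if seq != price:
    u = u * 32 % (seq - u)
    seq = seq + seq
else:
    handle(u)
q = set()
for width in u:
    q.add(score)
score = score - 26 // 13
score = score + (22 - seq)
record(seq)
price = 31 - score
price = handle(u * score)
score = score + 20
u = u * (15 - 31)
q = score * 29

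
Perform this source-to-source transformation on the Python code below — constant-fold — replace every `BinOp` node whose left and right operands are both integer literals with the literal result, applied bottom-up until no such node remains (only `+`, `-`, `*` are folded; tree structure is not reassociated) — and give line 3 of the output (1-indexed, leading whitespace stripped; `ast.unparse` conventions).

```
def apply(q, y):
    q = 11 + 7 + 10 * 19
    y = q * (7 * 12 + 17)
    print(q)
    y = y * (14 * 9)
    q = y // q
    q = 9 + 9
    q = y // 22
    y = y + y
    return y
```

y = q * 101

Transformed code:
def apply(q, y):
    q = 208
    y = q * 101
    print(q)
    y = y * 126
    q = y // q
    q = 18
    q = y // 22
    y = y + y
    return y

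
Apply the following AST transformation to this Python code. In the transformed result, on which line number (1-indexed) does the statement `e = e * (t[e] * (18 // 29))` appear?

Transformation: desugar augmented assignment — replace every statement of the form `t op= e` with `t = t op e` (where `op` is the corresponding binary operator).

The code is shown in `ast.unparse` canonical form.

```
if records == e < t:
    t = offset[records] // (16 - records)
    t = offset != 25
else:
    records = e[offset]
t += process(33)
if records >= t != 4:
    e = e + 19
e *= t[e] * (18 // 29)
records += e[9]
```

9

Transformed code:
if records == e < t:
    t = offset[records] // (16 - records)
    t = offset != 25
else:
    records = e[offset]
t = t + process(33)
if records >= t != 4:
    e = e + 19
e = e * (t[e] * (18 // 29))
records = records + e[9]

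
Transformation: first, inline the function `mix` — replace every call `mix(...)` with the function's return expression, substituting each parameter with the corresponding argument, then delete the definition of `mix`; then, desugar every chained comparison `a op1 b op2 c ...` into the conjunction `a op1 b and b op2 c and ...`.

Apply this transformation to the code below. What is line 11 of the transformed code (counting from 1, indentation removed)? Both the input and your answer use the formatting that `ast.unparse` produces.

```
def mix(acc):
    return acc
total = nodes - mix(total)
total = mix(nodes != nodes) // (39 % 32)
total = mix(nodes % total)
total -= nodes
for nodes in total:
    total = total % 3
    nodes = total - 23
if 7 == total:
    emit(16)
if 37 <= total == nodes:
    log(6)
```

log(6)

Transformed code:
total = nodes - total
total = (nodes != nodes) // (39 % 32)
total = nodes % total
total -= nodes
for nodes in total:
    total = total % 3
    nodes = total - 23
if 7 == total:
    emit(16)
if 37 <= total and total == nodes:
    log(6)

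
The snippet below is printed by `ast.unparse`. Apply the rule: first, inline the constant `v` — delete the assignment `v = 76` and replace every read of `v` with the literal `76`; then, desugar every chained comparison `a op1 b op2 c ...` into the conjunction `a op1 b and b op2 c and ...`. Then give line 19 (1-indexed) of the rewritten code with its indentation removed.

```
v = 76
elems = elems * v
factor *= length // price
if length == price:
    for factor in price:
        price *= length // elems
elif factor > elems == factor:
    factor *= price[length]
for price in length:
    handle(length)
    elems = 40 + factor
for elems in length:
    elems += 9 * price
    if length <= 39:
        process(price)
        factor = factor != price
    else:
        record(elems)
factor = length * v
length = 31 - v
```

length = 31 - 76

Transformed code:
elems = elems * 76
factor *= length // price
if length == price:
    for factor in price:
        price *= length // elems
elif factor > elems and elems == factor:
    factor *= price[length]
for price in length:
    handle(length)
    elems = 40 + factor
for elems in length:
    elems += 9 * price
    if length <= 39:
        process(price)
        factor = factor != price
    else:
        record(elems)
factor = length * 76
length = 31 - 76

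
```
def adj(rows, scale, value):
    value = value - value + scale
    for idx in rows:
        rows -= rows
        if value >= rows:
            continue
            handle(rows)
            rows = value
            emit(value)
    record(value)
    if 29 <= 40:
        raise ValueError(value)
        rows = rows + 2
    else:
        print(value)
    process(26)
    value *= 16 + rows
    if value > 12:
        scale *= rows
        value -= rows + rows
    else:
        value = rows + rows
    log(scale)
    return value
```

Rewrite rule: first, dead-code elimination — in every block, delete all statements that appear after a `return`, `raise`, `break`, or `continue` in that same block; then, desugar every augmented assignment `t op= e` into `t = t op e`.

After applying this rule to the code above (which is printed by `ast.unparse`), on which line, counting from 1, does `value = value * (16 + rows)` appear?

Transformed code:
def adj(rows, scale, value):
    value = value - value + scale
    for idx in rows:
        rows = rows - rows
        if value >= rows:
            continue
    record(value)
    if 29 <= 40:
        raise ValueError(value)
    else:
        print(value)
    process(26)
    value = value * (16 + rows)
    if value > 12:
        scale = scale * rows
        value = value - (rows + rows)
    else:
        value = rows + rows
    log(scale)
    return value

13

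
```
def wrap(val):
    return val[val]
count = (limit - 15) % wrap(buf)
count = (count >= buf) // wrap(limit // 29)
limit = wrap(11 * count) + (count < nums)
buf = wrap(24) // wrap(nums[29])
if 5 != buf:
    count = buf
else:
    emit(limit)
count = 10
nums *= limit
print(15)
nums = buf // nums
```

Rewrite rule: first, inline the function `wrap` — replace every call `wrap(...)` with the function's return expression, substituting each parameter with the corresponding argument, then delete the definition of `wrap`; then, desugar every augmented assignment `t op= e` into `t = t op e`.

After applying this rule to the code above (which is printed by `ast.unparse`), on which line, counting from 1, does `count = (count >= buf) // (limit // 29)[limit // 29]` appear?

Transformed code:
count = (limit - 15) % buf[buf]
count = (count >= buf) // (limit // 29)[limit // 29]
limit = (11 * count)[11 * count] + (count < nums)
buf = 24[24] // nums[29][nums[29]]
if 5 != buf:
    count = buf
else:
    emit(limit)
count = 10
nums = nums * limit
print(15)
nums = buf // nums

2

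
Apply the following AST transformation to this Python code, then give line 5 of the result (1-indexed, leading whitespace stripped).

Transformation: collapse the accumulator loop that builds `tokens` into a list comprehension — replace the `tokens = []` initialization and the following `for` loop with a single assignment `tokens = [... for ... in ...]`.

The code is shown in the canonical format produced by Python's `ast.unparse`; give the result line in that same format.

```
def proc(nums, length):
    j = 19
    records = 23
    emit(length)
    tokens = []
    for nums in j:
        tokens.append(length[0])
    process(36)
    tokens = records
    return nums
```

tokens = [length[0] for nums in j]

Transformed code:
def proc(nums, length):
    j = 19
    records = 23
    emit(length)
    tokens = [length[0] for nums in j]
    process(36)
    tokens = records
    return nums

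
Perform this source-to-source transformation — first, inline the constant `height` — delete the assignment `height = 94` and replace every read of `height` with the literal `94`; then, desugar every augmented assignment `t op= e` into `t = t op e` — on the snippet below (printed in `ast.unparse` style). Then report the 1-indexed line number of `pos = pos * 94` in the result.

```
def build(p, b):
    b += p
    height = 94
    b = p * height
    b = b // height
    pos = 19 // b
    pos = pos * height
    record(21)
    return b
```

Transformed code:
def build(p, b):
    b = b + p
    b = p * 94
    b = b // 94
    pos = 19 // b
    pos = pos * 94
    record(21)
    return b

6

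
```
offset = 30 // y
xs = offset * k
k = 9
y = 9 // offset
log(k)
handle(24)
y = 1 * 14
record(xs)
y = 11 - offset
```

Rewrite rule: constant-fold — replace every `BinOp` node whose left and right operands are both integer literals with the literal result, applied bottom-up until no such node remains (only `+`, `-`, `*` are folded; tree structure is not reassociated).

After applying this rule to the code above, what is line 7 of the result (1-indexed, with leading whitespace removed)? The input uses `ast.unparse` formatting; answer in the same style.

Transformed code:
offset = 30 // y
xs = offset * k
k = 9
y = 9 // offset
log(k)
handle(24)
y = 14
record(xs)
y = 11 - offset

y = 14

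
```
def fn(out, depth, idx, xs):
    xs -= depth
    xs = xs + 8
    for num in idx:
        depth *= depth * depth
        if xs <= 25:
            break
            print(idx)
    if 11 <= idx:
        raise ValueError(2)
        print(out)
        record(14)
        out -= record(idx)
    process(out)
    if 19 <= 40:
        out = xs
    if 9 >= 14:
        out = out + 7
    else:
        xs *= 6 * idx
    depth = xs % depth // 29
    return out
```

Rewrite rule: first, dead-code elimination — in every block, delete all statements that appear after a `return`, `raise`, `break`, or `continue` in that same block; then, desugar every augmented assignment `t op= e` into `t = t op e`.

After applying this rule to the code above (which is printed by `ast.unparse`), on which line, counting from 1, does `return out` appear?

18

Transformed code:
def fn(out, depth, idx, xs):
    xs = xs - depth
    xs = xs + 8
    for num in idx:
        depth = depth * (depth * depth)
        if xs <= 25:
            break
    if 11 <= idx:
        raise ValueError(2)
    process(out)
    if 19 <= 40:
        out = xs
    if 9 >= 14:
        out = out + 7
    else:
        xs = xs * (6 * idx)
    depth = xs % depth // 29
    return out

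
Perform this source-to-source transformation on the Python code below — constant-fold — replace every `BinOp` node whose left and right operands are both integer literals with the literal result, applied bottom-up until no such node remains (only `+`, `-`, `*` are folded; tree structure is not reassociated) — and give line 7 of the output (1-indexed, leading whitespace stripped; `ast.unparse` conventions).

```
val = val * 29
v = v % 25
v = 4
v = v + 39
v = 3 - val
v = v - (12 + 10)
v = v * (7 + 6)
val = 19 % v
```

Transformed code:
val = val * 29
v = v % 25
v = 4
v = v + 39
v = 3 - val
v = v - 22
v = v * 13
val = 19 % v

v = v * 13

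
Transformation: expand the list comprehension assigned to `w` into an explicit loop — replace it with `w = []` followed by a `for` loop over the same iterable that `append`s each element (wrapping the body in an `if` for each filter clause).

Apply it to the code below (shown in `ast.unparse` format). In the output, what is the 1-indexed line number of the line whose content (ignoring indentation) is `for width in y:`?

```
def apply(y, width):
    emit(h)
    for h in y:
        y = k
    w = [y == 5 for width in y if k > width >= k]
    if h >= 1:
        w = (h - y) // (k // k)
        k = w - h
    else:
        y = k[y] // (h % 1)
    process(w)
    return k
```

Transformed code:
def apply(y, width):
    emit(h)
    for h in y:
        y = k
    w = []
    for width in y:
        if k > width >= k:
            w.append(y == 5)
    if h >= 1:
        w = (h - y) // (k // k)
        k = w - h
    else:
        y = k[y] // (h % 1)
    process(w)
    return k

6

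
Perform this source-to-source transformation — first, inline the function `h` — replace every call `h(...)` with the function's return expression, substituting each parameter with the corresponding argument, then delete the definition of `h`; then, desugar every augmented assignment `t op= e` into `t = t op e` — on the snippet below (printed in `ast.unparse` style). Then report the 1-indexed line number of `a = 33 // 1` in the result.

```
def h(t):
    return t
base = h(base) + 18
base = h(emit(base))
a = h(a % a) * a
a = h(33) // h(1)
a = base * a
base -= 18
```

Transformed code:
base = base + 18
base = emit(base)
a = a % a * a
a = 33 // 1
a = base * a
base = base - 18

4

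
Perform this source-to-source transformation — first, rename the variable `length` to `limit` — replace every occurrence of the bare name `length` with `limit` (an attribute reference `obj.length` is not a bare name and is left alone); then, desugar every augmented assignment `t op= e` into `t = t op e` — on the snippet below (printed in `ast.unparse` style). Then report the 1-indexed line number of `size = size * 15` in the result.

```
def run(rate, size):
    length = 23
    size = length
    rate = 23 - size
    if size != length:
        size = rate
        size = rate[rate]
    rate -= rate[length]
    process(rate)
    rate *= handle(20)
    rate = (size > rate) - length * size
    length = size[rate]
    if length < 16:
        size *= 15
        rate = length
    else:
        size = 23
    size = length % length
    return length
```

Transformed code:
def run(rate, size):
    limit = 23
    size = limit
    rate = 23 - size
    if size != limit:
        size = rate
        size = rate[rate]
    rate = rate - rate[limit]
    process(rate)
    rate = rate * handle(20)
    rate = (size > rate) - limit * size
    limit = size[rate]
    if limit < 16:
        size = size * 15
        rate = limit
    else:
        size = 23
    size = limit % limit
    return limit

14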